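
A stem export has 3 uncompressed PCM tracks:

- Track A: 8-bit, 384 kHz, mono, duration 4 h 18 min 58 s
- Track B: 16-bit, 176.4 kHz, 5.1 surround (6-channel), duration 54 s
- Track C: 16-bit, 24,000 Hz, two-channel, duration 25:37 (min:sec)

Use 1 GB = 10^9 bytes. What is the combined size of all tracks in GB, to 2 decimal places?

6.23 GB

Track A: 4 h 18 min 58 s = 15,538 s; 384,000 × 15,538 × 1 × 1 = 5,966,592,000 bytes.
Track B: 176,400 × 54 × 2 × 6 = 114,307,200 bytes.
Track C: 25:37 (min:sec) = 1,537 s; 24,000 × 1,537 × 2 × 2 = 147,552,000 bytes.
Total = 6,228,451,200 bytes = 6.23 GB.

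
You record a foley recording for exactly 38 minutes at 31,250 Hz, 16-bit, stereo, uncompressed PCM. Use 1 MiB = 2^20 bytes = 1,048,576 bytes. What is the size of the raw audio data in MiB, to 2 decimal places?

271.80 MiB

Duration = exactly 38 minutes = 2,280 s.
Bytes = 31,250 samples/s × 2,280 s × 2 bytes/sample × 2 ch = 285,000,000 bytes.
285,000,000 / 1,048,576 = 271.80 MiB.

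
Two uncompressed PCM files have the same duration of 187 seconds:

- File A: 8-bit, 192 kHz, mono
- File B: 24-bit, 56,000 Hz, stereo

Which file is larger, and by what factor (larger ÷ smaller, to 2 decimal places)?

File A: 192,000 × 1 × 1 = 192,000 bytes/s.
File B: 56,000 × 3 × 2 = 336,000 bytes/s.
File B is larger; ratio = 62,832,000 / 35,904,000 = 1.75.

File B, by a factor of 1.75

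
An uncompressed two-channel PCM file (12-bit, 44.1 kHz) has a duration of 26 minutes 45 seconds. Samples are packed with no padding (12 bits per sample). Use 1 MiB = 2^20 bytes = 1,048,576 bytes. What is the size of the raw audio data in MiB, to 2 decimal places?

Duration = 26 minutes 45 seconds = 1,605 s.
Bits = 44,100 × 1,605 × 12 × 2 = 1,698,732,000 bits = 212,341,500 bytes.
212,341,500 / 1,048,576 = 202.50 MiB.

202.50 MiB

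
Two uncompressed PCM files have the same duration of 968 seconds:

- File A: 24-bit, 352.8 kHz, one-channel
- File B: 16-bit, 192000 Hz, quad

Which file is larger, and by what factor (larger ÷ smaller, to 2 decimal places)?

File B, by a factor of 1.45

File A: 352,800 × 3 × 1 = 1,058,400 bytes/s.
File B: 192,000 × 2 × 4 = 1,536,000 bytes/s.
File B is larger; ratio = 1,486,848,000 / 1,024,531,200 = 1.45.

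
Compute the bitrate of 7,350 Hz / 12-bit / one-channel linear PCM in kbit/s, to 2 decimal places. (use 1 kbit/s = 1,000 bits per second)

Bit rate = 7,350 × 12 × 1 = 88,200 bits/s.
= 88.20 kbit/s.

88.20 kbit/s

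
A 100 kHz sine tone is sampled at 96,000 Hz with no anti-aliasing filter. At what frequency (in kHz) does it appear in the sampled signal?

Nyquist = 96,000/2 = 48,000 Hz; 100,000 Hz exceeds it.
Alias = |100,000 − 1×96,000| = |100,000 − 96,000| = 4,000 Hz = 4 kHz.

4 kHz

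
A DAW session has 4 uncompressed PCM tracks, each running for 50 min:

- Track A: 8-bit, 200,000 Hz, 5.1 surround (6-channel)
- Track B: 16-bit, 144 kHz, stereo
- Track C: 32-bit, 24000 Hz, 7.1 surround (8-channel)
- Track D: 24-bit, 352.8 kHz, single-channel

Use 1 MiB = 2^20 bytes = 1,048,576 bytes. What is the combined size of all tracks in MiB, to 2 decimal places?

10306.55 MiB

50 min = 3,000 s.
Track A: 200,000 × 3,000 × 1 × 6 = 3,600,000,000 bytes.
Track B: 144,000 × 3,000 × 2 × 2 = 1,728,000,000 bytes.
Track C: 24,000 × 3,000 × 4 × 8 = 2,304,000,000 bytes.
Track D: 352,800 × 3,000 × 3 × 1 = 3,175,200,000 bytes.
Total = 10,807,200,000 bytes = 10306.55 MiB.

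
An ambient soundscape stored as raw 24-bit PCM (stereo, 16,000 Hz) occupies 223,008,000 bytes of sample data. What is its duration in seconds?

Byte rate = 16,000 × 3 × 2 = 96,000 bytes/s.
Duration = 223,008,000 / 96,000 = 2,323 s.

2,323 seconds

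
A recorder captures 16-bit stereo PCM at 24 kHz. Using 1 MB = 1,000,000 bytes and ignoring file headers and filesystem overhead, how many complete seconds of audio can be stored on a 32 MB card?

333 seconds

Uncompressed byte rate = 24,000 × 2 × 2 = 96,000 bytes/s.
Capacity = 32 × 1,000,000 = 32,000,000 bytes.
32,000,000 / 96,000 ≈ 333.33 s → 333 seconds.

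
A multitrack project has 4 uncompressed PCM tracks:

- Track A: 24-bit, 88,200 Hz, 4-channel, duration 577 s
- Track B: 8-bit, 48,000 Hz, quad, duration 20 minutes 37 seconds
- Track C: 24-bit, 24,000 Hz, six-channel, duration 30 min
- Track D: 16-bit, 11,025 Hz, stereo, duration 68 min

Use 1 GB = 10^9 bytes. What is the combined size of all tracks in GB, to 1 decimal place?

1.8 GB

Track A: 88,200 × 577 × 3 × 4 = 610,696,800 bytes.
Track B: 20 minutes 37 seconds = 1,237 s; 48,000 × 1,237 × 1 × 4 = 237,504,000 bytes.
Track C: 30 min = 1,800 s; 24,000 × 1,800 × 3 × 6 = 777,600,000 bytes.
Track D: 68 min = 4,080 s; 11,025 × 4,080 × 2 × 2 = 179,928,000 bytes.
Total = 1,805,728,800 bytes = 1.8 GB.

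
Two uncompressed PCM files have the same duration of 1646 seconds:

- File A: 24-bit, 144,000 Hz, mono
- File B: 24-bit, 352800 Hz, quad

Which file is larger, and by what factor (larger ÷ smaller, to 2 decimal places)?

File A: 144,000 × 3 × 1 = 432,000 bytes/s.
File B: 352,800 × 3 × 4 = 4,233,600 bytes/s.
File B is larger; ratio = 6,968,505,600 / 711,072,000 = 9.80.

File B, by a factor of 9.80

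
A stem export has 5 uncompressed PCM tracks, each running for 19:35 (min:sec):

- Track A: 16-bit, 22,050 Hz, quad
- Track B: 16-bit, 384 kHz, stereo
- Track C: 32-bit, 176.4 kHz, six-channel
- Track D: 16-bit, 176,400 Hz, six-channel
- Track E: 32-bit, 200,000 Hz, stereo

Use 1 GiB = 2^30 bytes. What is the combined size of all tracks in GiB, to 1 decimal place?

10.6 GiB

19:35 (min:sec) = 1,175 s.
Track A: 22,050 × 1,175 × 2 × 4 = 207,270,000 bytes.
Track B: 384,000 × 1,175 × 2 × 2 = 1,804,800,000 bytes.
Track C: 176,400 × 1,175 × 4 × 6 = 4,974,480,000 bytes.
Track D: 176,400 × 1,175 × 2 × 6 = 2,487,240,000 bytes.
Track E: 200,000 × 1,175 × 4 × 2 = 1,880,000,000 bytes.
Total = 11,353,790,000 bytes = 10.6 GiB.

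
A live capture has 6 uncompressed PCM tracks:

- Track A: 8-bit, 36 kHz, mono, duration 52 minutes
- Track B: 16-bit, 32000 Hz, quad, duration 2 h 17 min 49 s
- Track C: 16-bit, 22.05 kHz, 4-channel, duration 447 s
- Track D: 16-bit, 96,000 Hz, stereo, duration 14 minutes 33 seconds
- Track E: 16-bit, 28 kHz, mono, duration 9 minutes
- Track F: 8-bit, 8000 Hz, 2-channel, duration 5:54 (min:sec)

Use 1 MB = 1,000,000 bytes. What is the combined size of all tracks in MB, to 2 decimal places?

2679.17 MB

Track A: 52 minutes = 3,120 s; 36,000 × 3,120 × 1 × 1 = 112,320,000 bytes.
Track B: 2 h 17 min 49 s = 8,269 s; 32,000 × 8,269 × 2 × 4 = 2,116,864,000 bytes.
Track C: 22,050 × 447 × 2 × 4 = 78,850,800 bytes.
Track D: 14 minutes 33 seconds = 873 s; 96,000 × 873 × 2 × 2 = 335,232,000 bytes.
Track E: 9 minutes = 540 s; 28,000 × 540 × 2 × 1 = 30,240,000 bytes.
Track F: 5:54 (min:sec) = 354 s; 8,000 × 354 × 1 × 2 = 5,664,000 bytes.
Total = 2,679,170,800 bytes = 2679.17 MB.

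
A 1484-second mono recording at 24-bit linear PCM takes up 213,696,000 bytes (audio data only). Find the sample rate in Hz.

48,000 Hz

Bytes = sample_rate × seconds × bytes_per_sample × channels.
sample_rate = 213,696,000 / (1,484 × 3 × 1) = 213,696,000 / 4,452 = 48,000 Hz.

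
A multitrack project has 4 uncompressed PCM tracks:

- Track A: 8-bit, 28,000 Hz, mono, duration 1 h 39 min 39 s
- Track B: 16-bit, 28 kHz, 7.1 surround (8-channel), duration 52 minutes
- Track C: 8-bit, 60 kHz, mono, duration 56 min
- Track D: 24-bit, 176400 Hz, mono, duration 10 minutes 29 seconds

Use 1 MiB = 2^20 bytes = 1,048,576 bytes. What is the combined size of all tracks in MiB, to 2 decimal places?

2002.37 MiB

Track A: 1 h 39 min 39 s = 5,979 s; 28,000 × 5,979 × 1 × 1 = 167,412,000 bytes.
Track B: 52 minutes = 3,120 s; 28,000 × 3,120 × 2 × 8 = 1,397,760,000 bytes.
Track C: 56 min = 3,360 s; 60,000 × 3,360 × 1 × 1 = 201,600,000 bytes.
Track D: 10 minutes 29 seconds = 629 s; 176,400 × 629 × 3 × 1 = 332,866,800 bytes.
Total = 2,099,638,800 bytes = 2002.37 MiB.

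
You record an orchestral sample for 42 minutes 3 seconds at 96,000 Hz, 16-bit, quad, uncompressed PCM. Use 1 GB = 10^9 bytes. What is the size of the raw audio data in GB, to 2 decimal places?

1.94 GB

Duration = 42 minutes 3 seconds = 2,523 s.
Bytes = 96,000 samples/s × 2,523 s × 2 bytes/sample × 4 ch = 1,937,664,000 bytes.
1,937,664,000 / 1,000,000,000 = 1.94 GB.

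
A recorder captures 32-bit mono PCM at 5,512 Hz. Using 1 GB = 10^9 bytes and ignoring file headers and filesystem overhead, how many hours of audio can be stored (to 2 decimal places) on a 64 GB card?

Uncompressed byte rate = 5,512 × 4 × 1 = 22,048 bytes/s.
Capacity = 64 × 1,000,000,000 = 64,000,000,000 bytes.
64,000,000,000 / 22,048 ≈ 2902757.62 s → 806.32 hours.

806.32 hours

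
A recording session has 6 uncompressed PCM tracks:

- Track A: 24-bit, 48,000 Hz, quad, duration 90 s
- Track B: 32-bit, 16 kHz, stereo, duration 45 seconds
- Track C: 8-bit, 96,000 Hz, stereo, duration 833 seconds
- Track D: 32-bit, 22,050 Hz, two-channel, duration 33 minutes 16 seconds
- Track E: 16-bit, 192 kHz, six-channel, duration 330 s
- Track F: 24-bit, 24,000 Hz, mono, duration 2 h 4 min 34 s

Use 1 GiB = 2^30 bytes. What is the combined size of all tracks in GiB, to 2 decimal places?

1.74 GiB

Track A: 48,000 × 90 × 3 × 4 = 51,840,000 bytes.
Track B: 16,000 × 45 × 4 × 2 = 5,760,000 bytes.
Track C: 96,000 × 833 × 1 × 2 = 159,936,000 bytes.
Track D: 33 minutes 16 seconds = 1,996 s; 22,050 × 1,996 × 4 × 2 = 352,094,400 bytes.
Track E: 192,000 × 330 × 2 × 6 = 760,320,000 bytes.
Track F: 2 h 4 min 34 s = 7,474 s; 24,000 × 7,474 × 3 × 1 = 538,128,000 bytes.
Total = 1,868,078,400 bytes = 1.74 GiB.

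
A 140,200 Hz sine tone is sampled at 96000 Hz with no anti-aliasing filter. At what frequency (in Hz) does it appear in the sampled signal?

Nyquist = 96,000/2 = 48,000 Hz; 140,200 Hz exceeds it.
Alias = |140,200 − 1×96,000| = |140,200 − 96,000| = 44,200 Hz.

44,200 Hz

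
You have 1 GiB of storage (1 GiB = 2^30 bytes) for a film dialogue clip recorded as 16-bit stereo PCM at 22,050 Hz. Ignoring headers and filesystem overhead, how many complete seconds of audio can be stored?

Uncompressed byte rate = 22,050 × 2 × 2 = 88,200 bytes/s.
Capacity = 1 × 1,073,741,824 = 1,073,741,824 bytes.
1,073,741,824 / 88,200 ≈ 12173.94 s → 12,173 seconds.

12,173 seconds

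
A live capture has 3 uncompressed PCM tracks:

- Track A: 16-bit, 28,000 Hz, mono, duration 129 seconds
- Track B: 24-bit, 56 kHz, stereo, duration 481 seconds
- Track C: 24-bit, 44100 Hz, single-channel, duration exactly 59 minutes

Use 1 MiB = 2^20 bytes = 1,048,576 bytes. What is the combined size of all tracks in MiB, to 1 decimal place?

607.7 MiB

Track A: 28,000 × 129 × 2 × 1 = 7,224,000 bytes.
Track B: 56,000 × 481 × 3 × 2 = 161,616,000 bytes.
Track C: exactly 59 minutes = 3,540 s; 44,100 × 3,540 × 3 × 1 = 468,342,000 bytes.
Total = 637,182,000 bytes = 607.7 MiB.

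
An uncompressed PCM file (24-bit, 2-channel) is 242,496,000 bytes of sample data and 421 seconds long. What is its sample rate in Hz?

96,000 Hz

Bytes = sample_rate × seconds × bytes_per_sample × channels.
sample_rate = 242,496,000 / (421 × 3 × 2) = 242,496,000 / 2,526 = 96,000 Hz.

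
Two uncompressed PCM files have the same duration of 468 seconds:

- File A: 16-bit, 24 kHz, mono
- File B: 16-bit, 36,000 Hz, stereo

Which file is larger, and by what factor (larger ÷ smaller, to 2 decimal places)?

File B, by a factor of 3.00

File A: 24,000 × 2 × 1 = 48,000 bytes/s.
File B: 36,000 × 2 × 2 = 144,000 bytes/s.
File B is larger; ratio = 67,392,000 / 22,464,000 = 3.00.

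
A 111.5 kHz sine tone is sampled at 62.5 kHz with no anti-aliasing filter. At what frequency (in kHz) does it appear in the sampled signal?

13.5 kHz

Nyquist = 62,500/2 = 31,250 Hz; 111,500 Hz exceeds it.
Alias = |111,500 − 2×62,500| = |111,500 − 125,000| = 13,500 Hz = 13.5 kHz.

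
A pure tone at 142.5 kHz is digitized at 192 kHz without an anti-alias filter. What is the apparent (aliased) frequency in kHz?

49.5 kHz

Nyquist = 192,000/2 = 96,000 Hz; 142,500 Hz exceeds it.
Alias = |142,500 − 1×192,000| = |142,500 − 192,000| = 49,500 Hz = 49.5 kHz.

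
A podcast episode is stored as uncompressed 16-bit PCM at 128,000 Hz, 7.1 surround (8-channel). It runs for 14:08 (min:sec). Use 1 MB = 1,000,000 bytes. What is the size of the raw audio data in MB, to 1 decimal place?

1736.7 MB

Duration = 14:08 (min:sec) = 848 s.
Bytes = 128,000 samples/s × 848 s × 2 bytes/sample × 8 ch = 1,736,704,000 bytes.
1,736,704,000 / 1,000,000 = 1736.7 MB.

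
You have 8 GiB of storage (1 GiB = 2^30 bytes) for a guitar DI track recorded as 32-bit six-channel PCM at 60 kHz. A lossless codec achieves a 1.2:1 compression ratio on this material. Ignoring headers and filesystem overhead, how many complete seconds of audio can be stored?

Uncompressed byte rate = 60,000 × 4 × 6 = 1,440,000 bytes/s.
After 1.2:1 compression, effective rate ≈ 1200000 bytes/s.
Capacity = 8 × 1,073,741,824 = 8,589,934,592 bytes.
8,589,934,592 / effective rate ≈ 7158.28 s → 7,158 seconds.

7,158 seconds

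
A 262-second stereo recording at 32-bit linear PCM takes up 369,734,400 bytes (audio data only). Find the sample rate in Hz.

Bytes = sample_rate × seconds × bytes_per_sample × channels.
sample_rate = 369,734,400 / (262 × 4 × 2) = 369,734,400 / 2,096 = 176,400 Hz.

176,400 Hz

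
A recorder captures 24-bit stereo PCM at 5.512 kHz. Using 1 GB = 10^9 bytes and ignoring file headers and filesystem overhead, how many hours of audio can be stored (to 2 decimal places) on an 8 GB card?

67.19 hours

Uncompressed byte rate = 5,512 × 3 × 2 = 33,072 bytes/s.
Capacity = 8 × 1,000,000,000 = 8,000,000,000 bytes.
8,000,000,000 / 33,072 ≈ 241896.47 s → 67.19 hours.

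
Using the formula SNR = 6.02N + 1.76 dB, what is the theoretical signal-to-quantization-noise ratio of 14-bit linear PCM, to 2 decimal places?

86.04 dB

6.02 × 14 + 1.76 = 86.04 dB.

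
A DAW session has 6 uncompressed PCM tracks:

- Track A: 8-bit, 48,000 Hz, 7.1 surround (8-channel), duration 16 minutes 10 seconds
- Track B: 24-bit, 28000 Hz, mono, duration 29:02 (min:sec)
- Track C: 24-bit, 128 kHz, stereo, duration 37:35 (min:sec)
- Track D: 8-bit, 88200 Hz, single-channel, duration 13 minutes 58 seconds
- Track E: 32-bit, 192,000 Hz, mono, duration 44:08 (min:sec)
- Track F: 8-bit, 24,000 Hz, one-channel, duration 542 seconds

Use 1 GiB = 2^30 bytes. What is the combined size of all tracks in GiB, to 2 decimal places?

Track A: 16 minutes 10 seconds = 970 s; 48,000 × 970 × 1 × 8 = 372,480,000 bytes.
Track B: 29:02 (min:sec) = 1,742 s; 28,000 × 1,742 × 3 × 1 = 146,328,000 bytes.
Track C: 37:35 (min:sec) = 2,255 s; 128,000 × 2,255 × 3 × 2 = 1,731,840,000 bytes.
Track D: 13 minutes 58 seconds = 838 s; 88,200 × 838 × 1 × 1 = 73,911,600 bytes.
Track E: 44:08 (min:sec) = 2,648 s; 192,000 × 2,648 × 4 × 1 = 2,033,664,000 bytes.
Track F: 24,000 × 542 × 1 × 1 = 13,008,000 bytes.
Total = 4,371,231,600 bytes = 4.07 GiB.

4.07 GiB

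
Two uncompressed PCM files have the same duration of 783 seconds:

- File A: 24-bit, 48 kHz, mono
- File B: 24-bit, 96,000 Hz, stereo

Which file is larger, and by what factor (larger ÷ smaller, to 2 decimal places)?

File A: 48,000 × 3 × 1 = 144,000 bytes/s.
File B: 96,000 × 3 × 2 = 576,000 bytes/s.
File B is larger; ratio = 451,008,000 / 112,752,000 = 4.00.

File B, by a factor of 4.00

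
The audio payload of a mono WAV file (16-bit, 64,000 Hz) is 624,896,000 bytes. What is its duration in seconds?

Byte rate = 64,000 × 2 × 1 = 128,000 bytes/s.
Duration = 624,896,000 / 128,000 = 4,882 s.

4,882 seconds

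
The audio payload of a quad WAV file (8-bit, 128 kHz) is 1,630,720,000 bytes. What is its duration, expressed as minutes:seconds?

53:05

Byte rate = 128,000 × 1 × 4 = 512,000 bytes/s.
Duration = 1,630,720,000 / 512,000 = 3,185 s.
3,185 s = 53:05.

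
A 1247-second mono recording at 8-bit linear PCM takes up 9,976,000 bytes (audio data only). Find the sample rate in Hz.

8,000 Hz

Bytes = sample_rate × seconds × bytes_per_sample × channels.
sample_rate = 9,976,000 / (1,247 × 1 × 1) = 9,976,000 / 1,247 = 8,000 Hz.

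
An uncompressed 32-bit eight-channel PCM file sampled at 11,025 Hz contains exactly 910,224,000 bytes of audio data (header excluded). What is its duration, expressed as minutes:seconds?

43:00

Byte rate = 11,025 × 4 × 8 = 352,800 bytes/s.
Duration = 910,224,000 / 352,800 = 2,580 s.
2,580 s = 43:00.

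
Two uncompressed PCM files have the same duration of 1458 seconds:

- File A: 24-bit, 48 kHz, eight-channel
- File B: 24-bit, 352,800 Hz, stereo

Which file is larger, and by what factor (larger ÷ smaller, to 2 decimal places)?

File B, by a factor of 1.84

File A: 48,000 × 3 × 8 = 1,152,000 bytes/s.
File B: 352,800 × 3 × 2 = 2,116,800 bytes/s.
File B is larger; ratio = 3,086,294,400 / 1,679,616,000 = 1.84.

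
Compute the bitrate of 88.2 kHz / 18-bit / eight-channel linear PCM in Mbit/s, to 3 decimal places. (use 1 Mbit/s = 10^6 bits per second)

12.701 Mbit/s

Bit rate = 88,200 × 18 × 8 = 12,700,800 bits/s.
= 12.701 Mbit/s.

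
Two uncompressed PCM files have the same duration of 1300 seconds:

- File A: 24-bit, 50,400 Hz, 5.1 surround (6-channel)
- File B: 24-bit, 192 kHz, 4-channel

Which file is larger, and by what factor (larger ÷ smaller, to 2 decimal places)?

File B, by a factor of 2.54

File A: 50,400 × 3 × 6 = 907,200 bytes/s.
File B: 192,000 × 3 × 4 = 2,304,000 bytes/s.
File B is larger; ratio = 2,995,200,000 / 1,179,360,000 = 2.54.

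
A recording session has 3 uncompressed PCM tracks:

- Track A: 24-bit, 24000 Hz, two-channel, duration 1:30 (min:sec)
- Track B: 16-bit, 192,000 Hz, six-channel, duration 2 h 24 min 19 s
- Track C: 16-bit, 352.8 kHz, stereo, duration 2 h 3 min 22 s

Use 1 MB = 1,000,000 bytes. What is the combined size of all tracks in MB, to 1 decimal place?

30409.0 MB

Track A: 1:30 (min:sec) = 90 s; 24,000 × 90 × 3 × 2 = 12,960,000 bytes.
Track B: 2 h 24 min 19 s = 8,659 s; 192,000 × 8,659 × 2 × 6 = 19,950,336,000 bytes.
Track C: 2 h 3 min 22 s = 7,402 s; 352,800 × 7,402 × 2 × 2 = 10,445,702,400 bytes.
Total = 30,408,998,400 bytes = 30409.0 MB.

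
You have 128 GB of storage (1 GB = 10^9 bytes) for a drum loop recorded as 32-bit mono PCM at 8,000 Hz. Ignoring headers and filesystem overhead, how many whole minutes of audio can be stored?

Uncompressed byte rate = 8,000 × 4 × 1 = 32,000 bytes/s.
Capacity = 128 × 1,000,000,000 = 128,000,000,000 bytes.
128,000,000,000 / 32,000 ≈ 4000000 s → 66,666 minutes.

66,666 minutes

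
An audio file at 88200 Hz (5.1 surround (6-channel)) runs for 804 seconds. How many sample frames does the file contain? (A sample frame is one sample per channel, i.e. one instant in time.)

70,912,800 sample frames

88,200 samples/s × 804 s = 70,912,800 frames.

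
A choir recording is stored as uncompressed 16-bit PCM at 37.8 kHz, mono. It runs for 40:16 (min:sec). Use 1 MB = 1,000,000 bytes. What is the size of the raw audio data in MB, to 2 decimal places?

Duration = 40:16 (min:sec) = 2,416 s.
Bytes = 37,800 samples/s × 2,416 s × 2 bytes/sample × 1 ch = 182,649,600 bytes.
182,649,600 / 1,000,000 = 182.65 MB.

182.65 MB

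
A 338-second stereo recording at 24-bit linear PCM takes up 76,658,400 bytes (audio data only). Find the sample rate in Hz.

Bytes = sample_rate × seconds × bytes_per_sample × channels.
sample_rate = 76,658,400 / (338 × 3 × 2) = 76,658,400 / 2,028 = 37,800 Hz.

37,800 Hz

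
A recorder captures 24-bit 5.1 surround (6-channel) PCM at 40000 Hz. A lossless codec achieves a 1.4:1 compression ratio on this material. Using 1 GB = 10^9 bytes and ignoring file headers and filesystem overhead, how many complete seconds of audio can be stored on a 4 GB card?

7,777 seconds

Uncompressed byte rate = 40,000 × 3 × 6 = 720,000 bytes/s.
After 1.4:1 compression, effective rate ≈ 514285.71 bytes/s.
Capacity = 4 × 1,000,000,000 = 4,000,000,000 bytes.
4,000,000,000 / effective rate ≈ 7777.78 s → 7,777 seconds.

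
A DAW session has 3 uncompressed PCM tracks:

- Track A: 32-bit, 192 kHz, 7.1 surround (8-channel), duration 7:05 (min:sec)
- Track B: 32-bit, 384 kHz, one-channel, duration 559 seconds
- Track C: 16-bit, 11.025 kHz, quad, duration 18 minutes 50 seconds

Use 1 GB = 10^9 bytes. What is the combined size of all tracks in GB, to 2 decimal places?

Track A: 7:05 (min:sec) = 425 s; 192,000 × 425 × 4 × 8 = 2,611,200,000 bytes.
Track B: 384,000 × 559 × 4 × 1 = 858,624,000 bytes.
Track C: 18 minutes 50 seconds = 1,130 s; 11,025 × 1,130 × 2 × 4 = 99,666,000 bytes.
Total = 3,569,490,000 bytes = 3.57 GB.

3.57 GB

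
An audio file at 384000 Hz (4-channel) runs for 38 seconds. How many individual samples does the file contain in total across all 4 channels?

58,368,000 samples

384,000 × 38 s × 4 ch = 58,368,000 samples.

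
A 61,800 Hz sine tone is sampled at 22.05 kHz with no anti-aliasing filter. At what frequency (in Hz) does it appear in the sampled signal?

4,350 Hz

Nyquist = 22,050/2 = 11,025 Hz; 61,800 Hz exceeds it.
Alias = |61,800 − 3×22,050| = |61,800 − 66,150| = 4,350 Hz.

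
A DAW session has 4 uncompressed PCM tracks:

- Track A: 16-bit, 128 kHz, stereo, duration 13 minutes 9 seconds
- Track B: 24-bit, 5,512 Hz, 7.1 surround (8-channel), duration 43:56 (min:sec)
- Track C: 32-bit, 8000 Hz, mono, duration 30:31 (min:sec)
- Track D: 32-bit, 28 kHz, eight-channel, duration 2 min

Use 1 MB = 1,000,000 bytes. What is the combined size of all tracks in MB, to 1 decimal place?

Track A: 13 minutes 9 seconds = 789 s; 128,000 × 789 × 2 × 2 = 403,968,000 bytes.
Track B: 43:56 (min:sec) = 2,636 s; 5,512 × 2,636 × 3 × 8 = 348,711,168 bytes.
Track C: 30:31 (min:sec) = 1,831 s; 8,000 × 1,831 × 4 × 1 = 58,592,000 bytes.
Track D: 2 min = 120 s; 28,000 × 120 × 4 × 8 = 107,520,000 bytes.
Total = 918,791,168 bytes = 918.8 MB.

918.8 MB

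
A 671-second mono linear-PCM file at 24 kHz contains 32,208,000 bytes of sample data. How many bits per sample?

Bytes per sample = 32,208,000 / (24,000 × 671 × 1) = 32,208,000 / 16,104,000 = 2.
Bit depth = 2 × 8 = 16 bits.

16 bits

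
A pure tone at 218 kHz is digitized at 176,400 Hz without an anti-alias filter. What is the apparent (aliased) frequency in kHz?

Nyquist = 176,400/2 = 88,200 Hz; 218,000 Hz exceeds it.
Alias = |218,000 − 1×176,400| = |218,000 − 176,400| = 41,600 Hz = 41.6 kHz.

41.6 kHz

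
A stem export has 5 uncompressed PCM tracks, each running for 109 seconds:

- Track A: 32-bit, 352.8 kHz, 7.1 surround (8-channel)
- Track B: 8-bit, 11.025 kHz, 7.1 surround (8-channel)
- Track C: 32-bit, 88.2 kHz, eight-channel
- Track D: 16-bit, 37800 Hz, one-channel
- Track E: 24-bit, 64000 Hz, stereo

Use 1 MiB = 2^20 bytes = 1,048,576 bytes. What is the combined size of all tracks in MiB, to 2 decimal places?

1523.89 MiB

Track A: 352,800 × 109 × 4 × 8 = 1,230,566,400 bytes.
Track B: 11,025 × 109 × 1 × 8 = 9,613,800 bytes.
Track C: 88,200 × 109 × 4 × 8 = 307,641,600 bytes.
Track D: 37,800 × 109 × 2 × 1 = 8,240,400 bytes.
Track E: 64,000 × 109 × 3 × 2 = 41,856,000 bytes.
Total = 1,597,918,200 bytes = 1523.89 MiB.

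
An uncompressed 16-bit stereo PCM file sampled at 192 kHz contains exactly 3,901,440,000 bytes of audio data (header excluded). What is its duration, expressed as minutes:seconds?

84:40

Byte rate = 192,000 × 2 × 2 = 768,000 bytes/s.
Duration = 3,901,440,000 / 768,000 = 5,080 s.
5,080 s = 84:40.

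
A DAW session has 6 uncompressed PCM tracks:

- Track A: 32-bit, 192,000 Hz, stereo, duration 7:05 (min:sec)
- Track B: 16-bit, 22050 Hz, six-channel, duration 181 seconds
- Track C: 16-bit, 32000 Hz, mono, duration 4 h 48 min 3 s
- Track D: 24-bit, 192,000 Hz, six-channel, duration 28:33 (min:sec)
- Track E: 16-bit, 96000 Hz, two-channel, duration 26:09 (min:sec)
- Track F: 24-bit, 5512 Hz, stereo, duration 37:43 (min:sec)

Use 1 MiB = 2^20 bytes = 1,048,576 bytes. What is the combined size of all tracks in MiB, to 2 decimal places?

8014.94 MiB

Track A: 7:05 (min:sec) = 425 s; 192,000 × 425 × 4 × 2 = 652,800,000 bytes.
Track B: 22,050 × 181 × 2 × 6 = 47,892,600 bytes.
Track C: 4 h 48 min 3 s = 17,283 s; 32,000 × 17,283 × 2 × 1 = 1,106,112,000 bytes.
Track D: 28:33 (min:sec) = 1,713 s; 192,000 × 1,713 × 3 × 6 = 5,920,128,000 bytes.
Track E: 26:09 (min:sec) = 1,569 s; 96,000 × 1,569 × 2 × 2 = 602,496,000 bytes.
Track F: 37:43 (min:sec) = 2,263 s; 5,512 × 2,263 × 3 × 2 = 74,841,936 bytes.
Total = 8,404,270,536 bytes = 8014.94 MiB.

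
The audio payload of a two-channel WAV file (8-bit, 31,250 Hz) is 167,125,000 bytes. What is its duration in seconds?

2,674 seconds

Byte rate = 31,250 × 1 × 2 = 62,500 bytes/s.
Duration = 167,125,000 / 62,500 = 2,674 s.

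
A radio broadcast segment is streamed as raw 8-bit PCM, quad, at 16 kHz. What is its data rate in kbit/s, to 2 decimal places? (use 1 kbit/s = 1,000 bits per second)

Bit rate = 16,000 × 8 × 4 = 512,000 bits/s.
= 512.00 kbit/s.

512.00 kbit/s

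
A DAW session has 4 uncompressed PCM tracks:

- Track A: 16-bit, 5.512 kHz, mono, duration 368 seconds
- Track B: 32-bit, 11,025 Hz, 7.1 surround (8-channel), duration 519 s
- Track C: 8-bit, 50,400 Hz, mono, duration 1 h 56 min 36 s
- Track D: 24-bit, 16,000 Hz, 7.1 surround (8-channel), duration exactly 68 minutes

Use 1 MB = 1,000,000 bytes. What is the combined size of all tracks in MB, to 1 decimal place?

2106.5 MB

Track A: 5,512 × 368 × 2 × 1 = 4,056,832 bytes.
Track B: 11,025 × 519 × 4 × 8 = 183,103,200 bytes.
Track C: 1 h 56 min 36 s = 6,996 s; 50,400 × 6,996 × 1 × 1 = 352,598,400 bytes.
Track D: exactly 68 minutes = 4,080 s; 16,000 × 4,080 × 3 × 8 = 1,566,720,000 bytes.
Total = 2,106,478,432 bytes = 2106.5 MB.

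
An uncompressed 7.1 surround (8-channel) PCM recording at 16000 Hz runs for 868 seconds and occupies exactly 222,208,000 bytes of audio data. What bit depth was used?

16 bits

Bytes per sample = 222,208,000 / (16,000 × 868 × 8) = 222,208,000 / 111,104,000 = 2.
Bit depth = 2 × 8 = 16 bits.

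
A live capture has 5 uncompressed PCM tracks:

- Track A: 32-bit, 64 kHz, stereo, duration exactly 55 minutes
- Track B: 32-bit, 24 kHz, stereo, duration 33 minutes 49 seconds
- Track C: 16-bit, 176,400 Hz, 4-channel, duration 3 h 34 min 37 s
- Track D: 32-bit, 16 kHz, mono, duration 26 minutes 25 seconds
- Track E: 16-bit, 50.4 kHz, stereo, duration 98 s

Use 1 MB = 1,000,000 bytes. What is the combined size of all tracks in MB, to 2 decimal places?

20372.39 MB

Track A: exactly 55 minutes = 3,300 s; 64,000 × 3,300 × 4 × 2 = 1,689,600,000 bytes.
Track B: 33 minutes 49 seconds = 2,029 s; 24,000 × 2,029 × 4 × 2 = 389,568,000 bytes.
Track C: 3 h 34 min 37 s = 12,877 s; 176,400 × 12,877 × 2 × 4 = 18,172,022,400 bytes.
Track D: 26 minutes 25 seconds = 1,585 s; 16,000 × 1,585 × 4 × 1 = 101,440,000 bytes.
Track E: 50,400 × 98 × 2 × 2 = 19,756,800 bytes.
Total = 20,372,387,200 bytes = 20372.39 MB.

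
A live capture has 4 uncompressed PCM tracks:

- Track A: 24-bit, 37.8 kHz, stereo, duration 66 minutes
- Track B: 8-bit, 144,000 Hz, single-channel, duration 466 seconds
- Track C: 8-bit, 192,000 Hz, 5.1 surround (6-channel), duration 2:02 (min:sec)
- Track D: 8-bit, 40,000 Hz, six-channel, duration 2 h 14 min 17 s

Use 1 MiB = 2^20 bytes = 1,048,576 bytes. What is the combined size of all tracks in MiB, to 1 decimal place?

Track A: 66 minutes = 3,960 s; 37,800 × 3,960 × 3 × 2 = 898,128,000 bytes.
Track B: 144,000 × 466 × 1 × 1 = 67,104,000 bytes.
Track C: 2:02 (min:sec) = 122 s; 192,000 × 122 × 1 × 6 = 140,544,000 bytes.
Track D: 2 h 14 min 17 s = 8,057 s; 40,000 × 8,057 × 1 × 6 = 1,933,680,000 bytes.
Total = 3,039,456,000 bytes = 2898.7 MiB.

2898.7 MiB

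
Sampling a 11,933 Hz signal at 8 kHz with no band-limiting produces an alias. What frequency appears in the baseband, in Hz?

Nyquist = 8,000/2 = 4,000 Hz; 11,933 Hz exceeds it.
Alias = |11,933 − 1×8,000| = |11,933 − 8,000| = 3,933 Hz.

3,933 Hz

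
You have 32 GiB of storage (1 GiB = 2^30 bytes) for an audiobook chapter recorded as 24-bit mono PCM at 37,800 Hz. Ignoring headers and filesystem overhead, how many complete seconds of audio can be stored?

302,995 seconds

Uncompressed byte rate = 37,800 × 3 × 1 = 113,400 bytes/s.
Capacity = 32 × 1,073,741,824 = 34,359,738,368 bytes.
34,359,738,368 / 113,400 ≈ 302995.93 s → 302,995 seconds.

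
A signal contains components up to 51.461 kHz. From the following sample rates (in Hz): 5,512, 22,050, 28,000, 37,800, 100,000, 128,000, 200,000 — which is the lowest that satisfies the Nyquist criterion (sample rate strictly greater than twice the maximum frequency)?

Need sample rate > 2 × 51,461 = 102,922 Hz.
Lowest listed rate above 102,922 Hz is 128,000 Hz.

128,000 Hz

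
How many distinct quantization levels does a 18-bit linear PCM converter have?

262,144 levels

2^18 = 262,144.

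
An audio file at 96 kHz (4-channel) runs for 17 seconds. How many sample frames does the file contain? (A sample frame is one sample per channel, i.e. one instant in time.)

96,000 samples/s × 17 s = 1,632,000 frames.

1,632,000 sample frames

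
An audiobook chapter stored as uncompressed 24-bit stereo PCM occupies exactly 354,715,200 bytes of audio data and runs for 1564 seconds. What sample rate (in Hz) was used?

37,800 Hz

Bytes = sample_rate × seconds × bytes_per_sample × channels.
sample_rate = 354,715,200 / (1,564 × 3 × 2) = 354,715,200 / 9,384 = 37,800 Hz.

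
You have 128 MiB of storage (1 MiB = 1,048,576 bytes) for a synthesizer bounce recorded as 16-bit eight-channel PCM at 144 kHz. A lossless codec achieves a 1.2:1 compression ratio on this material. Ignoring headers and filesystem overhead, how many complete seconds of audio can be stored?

Uncompressed byte rate = 144,000 × 2 × 8 = 2,304,000 bytes/s.
After 1.2:1 compression, effective rate ≈ 1920000 bytes/s.
Capacity = 128 × 1,048,576 = 134,217,728 bytes.
134,217,728 / effective rate ≈ 69.91 s → 69 seconds.

69 seconds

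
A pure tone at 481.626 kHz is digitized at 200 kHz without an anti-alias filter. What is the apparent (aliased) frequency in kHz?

Nyquist = 200,000/2 = 100,000 Hz; 481,626 Hz exceeds it.
Alias = |481,626 − 2×200,000| = |481,626 − 400,000| = 81,626 Hz = 81.626 kHz.

81.626 kHz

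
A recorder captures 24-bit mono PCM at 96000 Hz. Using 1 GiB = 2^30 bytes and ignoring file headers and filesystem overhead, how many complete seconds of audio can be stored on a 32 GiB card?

Uncompressed byte rate = 96,000 × 3 × 1 = 288,000 bytes/s.
Capacity = 32 × 1,073,741,824 = 34,359,738,368 bytes.
34,359,738,368 / 288,000 ≈ 119304.65 s → 119,304 seconds.

119,304 seconds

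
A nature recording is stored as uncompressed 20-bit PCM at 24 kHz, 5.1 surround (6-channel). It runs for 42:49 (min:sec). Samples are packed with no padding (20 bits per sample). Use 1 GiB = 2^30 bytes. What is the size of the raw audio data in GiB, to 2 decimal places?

0.86 GiB

Duration = 42:49 (min:sec) = 2,569 s.
Bits = 24,000 × 2,569 × 20 × 6 = 7,398,720,000 bits = 924,840,000 bytes.
924,840,000 / 1,073,741,824 = 0.86 GiB.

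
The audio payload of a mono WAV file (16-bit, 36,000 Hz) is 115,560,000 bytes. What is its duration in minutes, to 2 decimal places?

26.75 minutes

Byte rate = 36,000 × 2 × 1 = 72,000 bytes/s.
Duration = 115,560,000 / 72,000 = 1,605 s.
1,605 s / 60 = 26.75 minutes.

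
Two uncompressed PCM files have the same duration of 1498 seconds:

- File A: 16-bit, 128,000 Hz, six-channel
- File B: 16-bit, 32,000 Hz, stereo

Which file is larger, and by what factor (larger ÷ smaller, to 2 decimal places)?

File A, by a factor of 12.00

File A: 128,000 × 2 × 6 = 1,536,000 bytes/s.
File B: 32,000 × 2 × 2 = 128,000 bytes/s.
File A is larger; ratio = 2,300,928,000 / 191,744,000 = 12.00.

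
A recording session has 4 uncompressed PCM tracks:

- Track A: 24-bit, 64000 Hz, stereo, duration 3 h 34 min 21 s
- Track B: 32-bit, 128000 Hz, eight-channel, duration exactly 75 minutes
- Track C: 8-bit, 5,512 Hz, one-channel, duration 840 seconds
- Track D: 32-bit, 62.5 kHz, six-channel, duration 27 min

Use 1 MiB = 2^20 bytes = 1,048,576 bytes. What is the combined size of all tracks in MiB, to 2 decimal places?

Track A: 3 h 34 min 21 s = 12,861 s; 64,000 × 12,861 × 3 × 2 = 4,938,624,000 bytes.
Track B: exactly 75 minutes = 4,500 s; 128,000 × 4,500 × 4 × 8 = 18,432,000,000 bytes.
Track C: 5,512 × 840 × 1 × 1 = 4,630,080 bytes.
Track D: 27 min = 1,620 s; 62,500 × 1,620 × 4 × 6 = 2,430,000,000 bytes.
Total = 25,805,254,080 bytes = 24609.81 MiB.

24609.81 MiB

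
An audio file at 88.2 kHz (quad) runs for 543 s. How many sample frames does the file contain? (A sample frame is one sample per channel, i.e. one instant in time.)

47,892,600 sample frames

88,200 samples/s × 543 s = 47,892,600 frames.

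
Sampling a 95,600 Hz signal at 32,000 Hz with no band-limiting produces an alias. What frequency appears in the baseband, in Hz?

400 Hz

Nyquist = 32,000/2 = 16,000 Hz; 95,600 Hz exceeds it.
Alias = |95,600 − 3×32,000| = |95,600 − 96,000| = 400 Hz.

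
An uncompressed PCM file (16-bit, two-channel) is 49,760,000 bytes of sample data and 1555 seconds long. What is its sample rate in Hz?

Bytes = sample_rate × seconds × bytes_per_sample × channels.
sample_rate = 49,760,000 / (1,555 × 2 × 2) = 49,760,000 / 6,220 = 8,000 Hz.

8,000 Hz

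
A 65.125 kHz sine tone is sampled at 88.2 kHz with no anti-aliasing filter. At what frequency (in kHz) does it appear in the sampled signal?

23.075 kHz

Nyquist = 88,200/2 = 44,100 Hz; 65,125 Hz exceeds it.
Alias = |65,125 − 1×88,200| = |65,125 − 88,200| = 23,075 Hz = 23.075 kHz.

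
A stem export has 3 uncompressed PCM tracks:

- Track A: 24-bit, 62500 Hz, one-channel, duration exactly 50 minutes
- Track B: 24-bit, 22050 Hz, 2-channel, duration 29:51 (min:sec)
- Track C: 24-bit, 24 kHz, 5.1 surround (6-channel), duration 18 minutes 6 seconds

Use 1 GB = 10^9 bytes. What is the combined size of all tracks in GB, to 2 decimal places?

Track A: exactly 50 minutes = 3,000 s; 62,500 × 3,000 × 3 × 1 = 562,500,000 bytes.
Track B: 29:51 (min:sec) = 1,791 s; 22,050 × 1,791 × 3 × 2 = 236,949,300 bytes.
Track C: 18 minutes 6 seconds = 1,086 s; 24,000 × 1,086 × 3 × 6 = 469,152,000 bytes.
Total = 1,268,601,300 bytes = 1.27 GB.

1.27 GB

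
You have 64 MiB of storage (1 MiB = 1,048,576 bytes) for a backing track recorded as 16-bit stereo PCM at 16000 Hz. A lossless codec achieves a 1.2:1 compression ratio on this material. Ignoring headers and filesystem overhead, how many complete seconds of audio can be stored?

1,258 seconds

Uncompressed byte rate = 16,000 × 2 × 2 = 64,000 bytes/s.
After 1.2:1 compression, effective rate ≈ 53333.33 bytes/s.
Capacity = 64 × 1,048,576 = 67,108,864 bytes.
67,108,864 / effective rate ≈ 1258.29 s → 1,258 seconds.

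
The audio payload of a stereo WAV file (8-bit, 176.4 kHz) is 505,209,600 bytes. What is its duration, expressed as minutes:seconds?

23:52

Byte rate = 176,400 × 1 × 2 = 352,800 bytes/s.
Duration = 505,209,600 / 352,800 = 1,432 s.
1,432 s = 23:52.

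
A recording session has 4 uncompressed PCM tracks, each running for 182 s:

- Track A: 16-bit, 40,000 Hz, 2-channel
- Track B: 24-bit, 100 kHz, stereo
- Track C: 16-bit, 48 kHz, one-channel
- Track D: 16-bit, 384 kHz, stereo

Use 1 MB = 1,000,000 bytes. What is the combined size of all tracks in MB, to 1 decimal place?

435.3 MB

Track A: 40,000 × 182 × 2 × 2 = 29,120,000 bytes.
Track B: 100,000 × 182 × 3 × 2 = 109,200,000 bytes.
Track C: 48,000 × 182 × 2 × 1 = 17,472,000 bytes.
Track D: 384,000 × 182 × 2 × 2 = 279,552,000 bytes.
Total = 435,344,000 bytes = 435.3 MB.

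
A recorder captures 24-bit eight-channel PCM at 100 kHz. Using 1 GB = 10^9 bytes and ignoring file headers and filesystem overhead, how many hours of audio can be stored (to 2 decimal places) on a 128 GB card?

Uncompressed byte rate = 100,000 × 3 × 8 = 2,400,000 bytes/s.
Capacity = 128 × 1,000,000,000 = 128,000,000,000 bytes.
128,000,000,000 / 2,400,000 ≈ 53333.33 s → 14.81 hours.

14.81 hours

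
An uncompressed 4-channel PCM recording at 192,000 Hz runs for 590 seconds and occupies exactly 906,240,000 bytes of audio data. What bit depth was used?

Bytes per sample = 906,240,000 / (192,000 × 590 × 4) = 906,240,000 / 453,120,000 = 2.
Bit depth = 2 × 8 = 16 bits.

16 bits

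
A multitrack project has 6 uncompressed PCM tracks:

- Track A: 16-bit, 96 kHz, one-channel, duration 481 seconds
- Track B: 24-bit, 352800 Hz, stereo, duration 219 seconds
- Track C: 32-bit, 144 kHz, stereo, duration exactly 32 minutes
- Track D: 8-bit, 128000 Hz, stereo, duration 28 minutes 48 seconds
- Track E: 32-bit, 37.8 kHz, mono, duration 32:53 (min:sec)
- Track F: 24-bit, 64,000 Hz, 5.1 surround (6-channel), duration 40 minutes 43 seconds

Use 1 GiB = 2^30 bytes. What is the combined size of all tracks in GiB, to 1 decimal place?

Track A: 96,000 × 481 × 2 × 1 = 92,352,000 bytes.
Track B: 352,800 × 219 × 3 × 2 = 463,579,200 bytes.
Track C: exactly 32 minutes = 1,920 s; 144,000 × 1,920 × 4 × 2 = 2,211,840,000 bytes.
Track D: 28 minutes 48 seconds = 1,728 s; 128,000 × 1,728 × 1 × 2 = 442,368,000 bytes.
Track E: 32:53 (min:sec) = 1,973 s; 37,800 × 1,973 × 4 × 1 = 298,317,600 bytes.
Track F: 40 minutes 43 seconds = 2,443 s; 64,000 × 2,443 × 3 × 6 = 2,814,336,000 bytes.
Total = 6,322,792,800 bytes = 5.9 GiB.

5.9 GiB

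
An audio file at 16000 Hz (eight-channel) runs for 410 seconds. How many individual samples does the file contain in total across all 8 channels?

52,480,000 samples

16,000 × 410 s × 8 ch = 52,480,000 samples.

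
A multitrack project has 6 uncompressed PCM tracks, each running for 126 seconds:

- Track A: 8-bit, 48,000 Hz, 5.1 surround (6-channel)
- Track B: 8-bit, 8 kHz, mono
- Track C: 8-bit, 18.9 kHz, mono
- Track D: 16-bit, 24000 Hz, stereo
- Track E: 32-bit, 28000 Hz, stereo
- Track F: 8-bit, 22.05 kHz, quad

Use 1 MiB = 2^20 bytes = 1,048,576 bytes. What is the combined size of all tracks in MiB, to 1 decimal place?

Track A: 48,000 × 126 × 1 × 6 = 36,288,000 bytes.
Track B: 8,000 × 126 × 1 × 1 = 1,008,000 bytes.
Track C: 18,900 × 126 × 1 × 1 = 2,381,400 bytes.
Track D: 24,000 × 126 × 2 × 2 = 12,096,000 bytes.
Track E: 28,000 × 126 × 4 × 2 = 28,224,000 bytes.
Track F: 22,050 × 126 × 1 × 4 = 11,113,200 bytes.
Total = 91,110,600 bytes = 86.9 MiB.

86.9 MiB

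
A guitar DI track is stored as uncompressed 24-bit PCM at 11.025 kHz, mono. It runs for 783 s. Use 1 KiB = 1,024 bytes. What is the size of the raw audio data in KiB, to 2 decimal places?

Bytes = 11,025 samples/s × 783 s × 3 bytes/sample × 1 ch = 25,897,725 bytes.
25,897,725 / 1,024 = 25290.75 KiB.

25290.75 KiB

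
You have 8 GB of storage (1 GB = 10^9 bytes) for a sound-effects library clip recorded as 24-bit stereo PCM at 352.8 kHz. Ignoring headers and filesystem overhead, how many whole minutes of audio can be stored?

62 minutes

Uncompressed byte rate = 352,800 × 3 × 2 = 2,116,800 bytes/s.
Capacity = 8 × 1,000,000,000 = 8,000,000,000 bytes.
8,000,000,000 / 2,116,800 ≈ 3779.29 s → 62 minutes.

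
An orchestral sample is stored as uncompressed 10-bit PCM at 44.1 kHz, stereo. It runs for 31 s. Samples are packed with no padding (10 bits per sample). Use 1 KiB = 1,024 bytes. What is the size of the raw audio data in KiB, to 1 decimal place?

Bits = 44,100 × 31 × 10 × 2 = 27,342,000 bits = 3,417,750 bytes.
3,417,750 / 1,024 = 3337.6 KiB.

3337.6 KiB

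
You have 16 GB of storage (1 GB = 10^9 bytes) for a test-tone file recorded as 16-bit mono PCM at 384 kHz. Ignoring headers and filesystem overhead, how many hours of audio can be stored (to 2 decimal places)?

Uncompressed byte rate = 384,000 × 2 × 1 = 768,000 bytes/s.
Capacity = 16 × 1,000,000,000 = 16,000,000,000 bytes.
16,000,000,000 / 768,000 ≈ 20833.33 s → 5.79 hours.

5.79 hours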